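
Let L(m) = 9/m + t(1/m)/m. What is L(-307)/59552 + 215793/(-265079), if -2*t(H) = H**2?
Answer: -743667990865931095/913517343678106688 ≈ -0.81407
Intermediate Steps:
t(H) = -H**2/2
L(m) = 9/m - 1/(2*m**3) (L(m) = 9/m + (-1/(2*m**2))/m = 9/m - 1/(2*m**3))
L(-307)/59552 + 215793/(-265079) = (9/(-307) - 1/2/(-307)**3)/59552 + 215793/(-265079) = (9*(-1/307) - 1/2*(-1/28934443))*(1/59552) + 215793*(-1/265079) = (-9/307 + 1/57868886)*(1/59552) - 215793/265079 = -1696481/57868886*1/59552 - 215793/265079 = -1696481/3446207899072 - 215793/265079 = -743667990865931095/913517343678106688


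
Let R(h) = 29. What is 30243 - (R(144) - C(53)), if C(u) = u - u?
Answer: 30214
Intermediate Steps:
C(u) = 0
30243 - (R(144) - C(53)) = 30243 - (29 - 1*0) = 30243 - (29 + 0) = 30243 - 1*29 = 30243 - 29 = 30214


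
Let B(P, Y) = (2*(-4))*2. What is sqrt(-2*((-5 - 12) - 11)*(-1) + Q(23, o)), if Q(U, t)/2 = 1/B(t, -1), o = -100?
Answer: I*sqrt(898)/4 ≈ 7.4917*I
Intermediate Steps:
B(P, Y) = -16 (B(P, Y) = -8*2 = -16)
Q(U, t) = -1/8 (Q(U, t) = 2/(-16) = 2*(-1/16) = -1/8)
sqrt(-2*((-5 - 12) - 11)*(-1) + Q(23, o)) = sqrt(-2*((-5 - 12) - 11)*(-1) - 1/8) = sqrt(-2*(-17 - 11)*(-1) - 1/8) = sqrt(-2*(-28)*(-1) - 1/8) = sqrt(56*(-1) - 1/8) = sqrt(-56 - 1/8) = sqrt(-449/8) = I*sqrt(898)/4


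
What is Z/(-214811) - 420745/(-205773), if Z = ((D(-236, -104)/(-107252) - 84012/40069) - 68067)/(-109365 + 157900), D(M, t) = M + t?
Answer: 942574766078692065934199/460981872694052236452837 ≈ 2.0447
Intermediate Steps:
Z = -14626279720078/10428910531579 (Z = (((-236 - 104)/(-107252) - 84012/40069) - 68067)/(-109365 + 157900) = ((-340*(-1/107252) - 84012*1/40069) - 68067)/48535 = ((85/26813 - 84012/40069) - 68067)*(1/48535) = (-2249207891/1074370097 - 68067)*(1/48535) = -73131398600390/1074370097*1/48535 = -14626279720078/10428910531579 ≈ -1.4025)
Z/(-214811) - 420745/(-205773) = -14626279720078/10428910531579/(-214811) - 420745/(-205773) = -14626279720078/10428910531579*(-1/214811) - 420745*(-1/205773) = 14626279720078/2240244700199016569 + 420745/205773 = 942574766078692065934199/460981872694052236452837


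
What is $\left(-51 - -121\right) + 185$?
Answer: $255$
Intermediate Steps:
$\left(-51 - -121\right) + 185 = \left(-51 + 121\right) + 185 = 70 + 185 = 255$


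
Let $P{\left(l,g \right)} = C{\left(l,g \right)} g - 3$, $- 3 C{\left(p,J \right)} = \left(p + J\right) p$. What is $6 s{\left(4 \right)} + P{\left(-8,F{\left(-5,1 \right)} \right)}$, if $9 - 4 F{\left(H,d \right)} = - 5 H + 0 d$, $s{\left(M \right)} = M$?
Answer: $149$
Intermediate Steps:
$C{\left(p,J \right)} = - \frac{p \left(J + p\right)}{3}$ ($C{\left(p,J \right)} = - \frac{\left(p + J\right) p}{3} = - \frac{\left(J + p\right) p}{3} = - \frac{p \left(J + p\right)}{3}$)
$F{\left(H,d \right)} = \frac{9}{4} + \frac{5 H}{4}$ ($F{\left(H,d \right)} = \frac{9}{4} - \frac{- 5 H + 0 d}{4} = \frac{9}{4} - \frac{- 5 H + 0}{4} = \frac{9}{4} - \frac{\left(-5\right) H}{4} = \frac{9}{4} + \frac{5 H}{4}$)
$P{\left(l,g \right)} = -3 - \frac{g l \left(g + l\right)}{3}$ ($P{\left(l,g \right)} = - \frac{l \left(g + l\right)}{3} g - 3 = - \frac{g l \left(g + l\right)}{3} - 3 = -3 - \frac{g l \left(g + l\right)}{3}$)
$6 s{\left(4 \right)} + P{\left(-8,F{\left(-5,1 \right)} \right)} = 6 \cdot 4 - \left(3 + \frac{1}{3} \left(\frac{9}{4} + \frac{5}{4} \left(-5\right)\right) \left(-8\right) \left(\left(\frac{9}{4} + \frac{5}{4} \left(-5\right)\right) - 8\right)\right) = 24 - \left(3 + \frac{1}{3} \left(\frac{9}{4} - \frac{25}{4}\right) \left(-8\right) \left(\left(\frac{9}{4} - \frac{25}{4}\right) - 8\right)\right) = 24 - \left(3 - - \frac{32 \left(-4 - 8\right)}{3}\right) = 24 - \left(3 - \left(- \frac{32}{3}\right) \left(-12\right)\right) = 24 + \left(-3 + 128\right) = 24 + 125 = 149$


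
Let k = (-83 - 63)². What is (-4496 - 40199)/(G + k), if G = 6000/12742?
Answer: -284751845/135807236 ≈ -2.0967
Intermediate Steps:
G = 3000/6371 (G = 6000*(1/12742) = 3000/6371 ≈ 0.47088)
k = 21316 (k = (-146)² = 21316)
(-4496 - 40199)/(G + k) = (-4496 - 40199)/(3000/6371 + 21316) = -44695/135807236/6371 = -44695*6371/135807236 = -284751845/135807236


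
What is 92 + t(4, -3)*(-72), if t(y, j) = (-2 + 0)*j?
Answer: -340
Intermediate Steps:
t(y, j) = -2*j
92 + t(4, -3)*(-72) = 92 - 2*(-3)*(-72) = 92 + 6*(-72) = 92 - 432 = -340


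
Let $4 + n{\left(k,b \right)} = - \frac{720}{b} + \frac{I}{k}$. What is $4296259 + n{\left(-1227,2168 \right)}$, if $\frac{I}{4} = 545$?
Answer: $\frac{1428577122625}{332517} \approx 4.2963 \cdot 10^{6}$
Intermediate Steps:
$I = 2180$ ($I = 4 \cdot 545 = 2180$)
$n{\left(k,b \right)} = -4 - \frac{720}{b} + \frac{2180}{k}$ ($n{\left(k,b \right)} = -4 + \left(- \frac{720}{b} + \frac{2180}{k}\right) = -4 - \frac{720}{b} + \frac{2180}{k}$)
$4296259 + n{\left(-1227,2168 \right)} = 4296259 - \left(4 + \frac{90}{271} + \frac{2180}{1227}\right) = 4296259 - \frac{2031278}{332517} = \frac{1428577122625}{332517}$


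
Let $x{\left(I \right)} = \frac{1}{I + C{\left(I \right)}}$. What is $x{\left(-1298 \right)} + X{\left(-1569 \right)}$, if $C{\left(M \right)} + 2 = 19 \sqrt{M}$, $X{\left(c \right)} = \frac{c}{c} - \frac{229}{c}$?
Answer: $\frac{646513924}{564468147} - \frac{19 i \sqrt{1298}}{2158578} \approx 1.1454 - 0.00031712 i$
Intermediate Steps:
$X{\left(c \right)} = 1 - \frac{229}{c}$
$C{\left(M \right)} = -2 + 19 \sqrt{M}$
$x{\left(I \right)} = \frac{1}{-2 + I + 19 \sqrt{I}}$ ($x{\left(I \right)} = \frac{1}{I + \left(-2 + 19 \sqrt{I}\right)} = \frac{1}{-2 + I + 19 \sqrt{I}}$)
$x{\left(-1298 \right)} + X{\left(-1569 \right)} = \frac{1}{-2 - 1298 + 19 \sqrt{-1298}} + \frac{-229 - 1569}{-1569} = \frac{1}{-2 - 1298 + 19 i \sqrt{1298}} - - \frac{1798}{1569} = \frac{1}{-2 - 1298 + 19 i \sqrt{1298}} + \frac{1798}{1569} = \frac{1}{-1300 + 19 i \sqrt{1298}} + \frac{1798}{1569} = \frac{1798}{1569} + \frac{1}{-1300 + 19 i \sqrt{1298}}$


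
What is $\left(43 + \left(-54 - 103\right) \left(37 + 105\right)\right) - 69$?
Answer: $-22320$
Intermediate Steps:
$\left(43 + \left(-54 - 103\right) \left(37 + 105\right)\right) - 69 = \left(43 - 22294\right) - 69 = -22251 - 69 = -22320$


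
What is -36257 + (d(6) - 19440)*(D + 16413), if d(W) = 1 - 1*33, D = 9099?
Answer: -496805921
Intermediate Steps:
d(W) = -32 (d(W) = 1 - 33 = -32)
-36257 + (d(6) - 19440)*(D + 16413) = -36257 + (-32 - 19440)*(9099 + 16413) = -36257 - 19472*25512 = -36257 - 496769664 = -496805921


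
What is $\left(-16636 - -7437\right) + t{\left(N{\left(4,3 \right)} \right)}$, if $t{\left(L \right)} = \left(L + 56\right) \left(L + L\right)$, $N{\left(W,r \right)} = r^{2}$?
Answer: $-8029$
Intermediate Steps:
$t{\left(L \right)} = 2 L \left(56 + L\right)$ ($t{\left(L \right)} = \left(56 + L\right) 2 L = 2 L \left(56 + L\right)$)
$\left(-16636 - -7437\right) + t{\left(N{\left(4,3 \right)} \right)} = \left(-16636 - -7437\right) + 2 \cdot 3^{2} \left(56 + 3^{2}\right) = \left(-16636 + 7437\right) + 2 \cdot 9 \left(56 + 9\right) = -9199 + 2 \cdot 9 \cdot 65 = -9199 + 1170 = -8029$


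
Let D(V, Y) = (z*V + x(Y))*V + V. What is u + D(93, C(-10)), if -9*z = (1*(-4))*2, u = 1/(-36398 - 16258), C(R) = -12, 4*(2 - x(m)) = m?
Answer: 434201375/52656 ≈ 8246.0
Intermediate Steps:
x(m) = 2 - m/4
u = -1/52656 (u = 1/(-52656) = -1/52656 ≈ -1.8991e-5)
z = 8/9 (z = -1*(-4)*2/9 = -(-4)*2/9 = -⅑*(-8) = 8/9 ≈ 0.88889)
D(V, Y) = V + V*(2 - Y/4 + 8*V/9) (D(V, Y) = (8*V/9 + (2 - Y/4))*V + V = (2 - Y/4 + 8*V/9)*V + V = V*(2 - Y/4 + 8*V/9) + V = V + V*(2 - Y/4 + 8*V/9))
u + D(93, C(-10)) = -1/52656 + (1/36)*93*(108 - 9*(-12) + 32*93) = -1/52656 + (1/36)*93*(108 + 108 + 2976) = -1/52656 + (1/36)*93*3192 = -1/52656 + 8246 = 434201375/52656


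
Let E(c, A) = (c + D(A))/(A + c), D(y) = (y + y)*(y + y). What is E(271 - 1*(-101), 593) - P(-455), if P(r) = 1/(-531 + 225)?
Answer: 430533173/295290 ≈ 1458.0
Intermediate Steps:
D(y) = 4*y² (D(y) = (2*y)*(2*y) = 4*y²)
P(r) = -1/306 (P(r) = 1/(-306) = -1/306)
E(c, A) = (c + 4*A²)/(A + c)
E(271 - 1*(-101), 593) - P(-455) = ((271 - 1*(-101)) + 4*593²)/(593 + (271 - 1*(-101))) - 1*(-1/306) = ((271 + 101) + 4*351649)/(593 + (271 + 101)) + 1/306 = (372 + 1406596)/(593 + 372) + 1/306 = 1406968/965 + 1/306 = 430533173/295290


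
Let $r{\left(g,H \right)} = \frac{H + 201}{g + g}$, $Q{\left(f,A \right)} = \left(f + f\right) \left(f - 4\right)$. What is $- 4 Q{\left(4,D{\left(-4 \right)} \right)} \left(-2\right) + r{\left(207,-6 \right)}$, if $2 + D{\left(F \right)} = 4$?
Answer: $\frac{65}{138} \approx 0.47101$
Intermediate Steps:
$D{\left(F \right)} = 2$ ($D{\left(F \right)} = -2 + 4 = 2$)
$Q{\left(f,A \right)} = 2 f \left(-4 + f\right)$
$r{\left(g,H \right)} = \frac{201 + H}{2 g}$
$- 4 Q{\left(4,D{\left(-4 \right)} \right)} \left(-2\right) + r{\left(207,-6 \right)} = - 4 \cdot 2 \cdot 4 \left(-4 + 4\right) \left(-2\right) + \frac{201 - 6}{2 \cdot 207} = - 4 \cdot 2 \cdot 4 \cdot 0 \left(-2\right) + \frac{1}{2} \cdot \frac{1}{207} \cdot 195 = \left(-4\right) 0 \left(-2\right) + \frac{65}{138} = 0 \left(-2\right) + \frac{65}{138} = 0 + \frac{65}{138} = \frac{65}{138}$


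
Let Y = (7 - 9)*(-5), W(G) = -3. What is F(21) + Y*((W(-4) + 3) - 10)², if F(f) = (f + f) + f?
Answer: 1063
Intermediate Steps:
F(f) = 3*f (F(f) = 2*f + f = 3*f)
Y = 10 (Y = -2*(-5) = 10)
F(21) + Y*((W(-4) + 3) - 10)² = 3*21 + 10*((-3 + 3) - 10)² = 63 + 10*(0 - 10)² = 63 + 10*(-10)² = 63 + 10*100 = 63 + 1000 = 1063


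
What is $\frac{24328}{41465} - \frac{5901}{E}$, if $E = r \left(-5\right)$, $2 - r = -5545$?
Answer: $\frac{61294803}{76668785} \approx 0.79948$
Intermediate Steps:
$r = 5547$ ($r = 2 - -5545 = 2 + 5545 = 5547$)
$E = -27735$ ($E = 5547 \left(-5\right) = -27735$)
$\frac{24328}{41465} - \frac{5901}{E} = \frac{24328}{41465} - \frac{5901}{-27735} = 24328 \cdot \frac{1}{41465} - - \frac{1967}{9245} = \frac{24328}{41465} + \frac{1967}{9245} = \frac{61294803}{76668785}$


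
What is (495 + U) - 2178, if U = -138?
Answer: -1821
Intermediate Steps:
(495 + U) - 2178 = (495 - 138) - 2178 = 357 - 2178 = -1821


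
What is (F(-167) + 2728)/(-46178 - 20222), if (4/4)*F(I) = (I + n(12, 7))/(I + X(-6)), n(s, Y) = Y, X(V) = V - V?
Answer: -56967/1386100 ≈ -0.041099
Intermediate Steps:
X(V) = 0
F(I) = (7 + I)/I (F(I) = (I + 7)/(I + 0) = (7 + I)/I)
(F(-167) + 2728)/(-46178 - 20222) = ((7 - 167)/(-167) + 2728)/(-46178 - 20222) = (-1/167*(-160) + 2728)/(-66400) = (160/167 + 2728)*(-1/66400) = (455736/167)*(-1/66400) = -56967/1386100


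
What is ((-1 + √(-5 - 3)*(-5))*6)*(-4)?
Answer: 24 + 240*I*√2 ≈ 24.0 + 339.41*I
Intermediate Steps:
((-1 + √(-5 - 3)*(-5))*6)*(-4) = ((-1 + √(-8)*(-5))*6)*(-4) = ((-1 + (2*I*√2)*(-5))*6)*(-4) = ((-1 - 10*I*√2)*6)*(-4) = (-6 - 60*I*√2)*(-4) = 24 + 240*I*√2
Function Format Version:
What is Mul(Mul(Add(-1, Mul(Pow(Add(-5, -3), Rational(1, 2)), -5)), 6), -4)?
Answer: Add(24, Mul(240, I, Pow(2, Rational(1, 2)))) ≈ Add(24.000, Mul(339.41, I))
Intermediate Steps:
Mul(Mul(Add(-1, Mul(Pow(Add(-5, -3), Rational(1, 2)), -5)), 6), -4) = Mul(Mul(Add(-1, Mul(Pow(-8, Rational(1, 2)), -5)), 6), -4) = Mul(Mul(Add(-1, Mul(Mul(2, I, Pow(2, Rational(1, 2))), -5)), 6), -4) = Mul(Mul(Add(-1, Mul(-10, I, Pow(2, Rational(1, 2)))), 6), -4) = Mul(Add(-6, Mul(-60, I, Pow(2, Rational(1, 2)))), -4) = Add(24, Mul(240, I, Pow(2, Rational(1, 2))))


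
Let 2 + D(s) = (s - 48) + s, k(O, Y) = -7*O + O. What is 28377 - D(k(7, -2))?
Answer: 28511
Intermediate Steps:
k(O, Y) = -6*O
D(s) = -50 + 2*s (D(s) = -2 + ((s - 48) + s) = -2 + ((-48 + s) + s) = -2 + (-48 + 2*s) = -50 + 2*s)
28377 - D(k(7, -2)) = 28377 - (-50 + 2*(-6*7)) = 28377 - (-50 + 2*(-42)) = 28377 - (-50 - 84) = 28377 - 1*(-134) = 28377 + 134 = 28511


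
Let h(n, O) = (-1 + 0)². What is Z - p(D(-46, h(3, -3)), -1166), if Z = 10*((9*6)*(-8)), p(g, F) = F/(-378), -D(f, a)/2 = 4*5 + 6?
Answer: -817063/189 ≈ -4323.1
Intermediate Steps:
h(n, O) = 1 (h(n, O) = (-1)² = 1)
D(f, a) = -52 (D(f, a) = -2*(4*5 + 6) = -2*(20 + 6) = -2*26 = -52)
p(g, F) = -F/378 (p(g, F) = F*(-1/378) = -F/378)
Z = -4320 (Z = 10*(54*(-8)) = 10*(-432) = -4320)
Z - p(D(-46, h(3, -3)), -1166) = -4320 - (-1)*(-1166)/378 = -4320 - 1*583/189 = -4320 - 583/189 = -817063/189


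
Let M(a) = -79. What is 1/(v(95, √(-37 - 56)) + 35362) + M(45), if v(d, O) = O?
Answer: (-79*√93 + 2793597*I)/(√93 - 35362*I) ≈ -79.0 - 7.698e-9*I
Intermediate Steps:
1/(v(95, √(-37 - 56)) + 35362) + M(45) = 1/(√(-37 - 56) + 35362) - 79 = 1/(√(-93) + 35362) - 79 = 1/(I*√93 + 35362) - 79 = 1/(35362 + I*√93) - 79 = -79 + 1/(35362 + I*√93)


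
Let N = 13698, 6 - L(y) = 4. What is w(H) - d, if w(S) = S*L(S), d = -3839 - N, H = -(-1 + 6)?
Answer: 17527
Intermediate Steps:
H = -5 (H = -1*5 = -5)
L(y) = 2 (L(y) = 6 - 1*4 = 6 - 4 = 2)
d = -17537 (d = -3839 - 1*13698 = -3839 - 13698 = -17537)
w(S) = 2*S (w(S) = S*2 = 2*S)
w(H) - d = 2*(-5) - 1*(-17537) = -10 + 17537 = 17527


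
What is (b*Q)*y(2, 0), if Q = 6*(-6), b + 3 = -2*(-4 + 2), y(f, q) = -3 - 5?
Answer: 288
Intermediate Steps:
y(f, q) = -8
b = 1 (b = -3 - 2*(-4 + 2) = -3 - 2*(-2) = -3 + 4 = 1)
Q = -36
(b*Q)*y(2, 0) = (1*(-36))*(-8) = -36*(-8) = 288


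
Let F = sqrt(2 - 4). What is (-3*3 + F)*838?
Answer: -7542 + 838*I*sqrt(2) ≈ -7542.0 + 1185.1*I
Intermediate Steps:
F = I*sqrt(2) (F = sqrt(-2) = I*sqrt(2) ≈ 1.4142*I)
(-3*3 + F)*838 = (-3*3 + I*sqrt(2))*838 = (-9 + I*sqrt(2))*838 = -7542 + 838*I*sqrt(2)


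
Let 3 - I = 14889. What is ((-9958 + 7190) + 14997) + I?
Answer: -2657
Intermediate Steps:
I = -14886 (I = 3 - 1*14889 = 3 - 14889 = -14886)
((-9958 + 7190) + 14997) + I = ((-9958 + 7190) + 14997) - 14886 = (-2768 + 14997) - 14886 = 12229 - 14886 = -2657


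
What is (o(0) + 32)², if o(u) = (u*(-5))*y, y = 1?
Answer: 1024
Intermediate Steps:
o(u) = -5*u (o(u) = (u*(-5))*1 = -5*u*1 = -5*u)
(o(0) + 32)² = (-5*0 + 32)² = (0 + 32)² = 32² = 1024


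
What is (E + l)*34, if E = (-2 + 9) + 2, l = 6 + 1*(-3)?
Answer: 408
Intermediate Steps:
l = 3 (l = 6 - 3 = 3)
E = 9 (E = 7 + 2 = 9)
(E + l)*34 = (9 + 3)*34 = 12*34 = 408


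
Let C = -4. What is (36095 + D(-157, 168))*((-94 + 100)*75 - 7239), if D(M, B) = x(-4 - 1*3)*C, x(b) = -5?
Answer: -245184735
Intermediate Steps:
D(M, B) = 20 (D(M, B) = -5*(-4) = 20)
(36095 + D(-157, 168))*((-94 + 100)*75 - 7239) = (36095 + 20)*((-94 + 100)*75 - 7239) = 36115*(6*75 - 7239) = 36115*(450 - 7239) = 36115*(-6789) = -245184735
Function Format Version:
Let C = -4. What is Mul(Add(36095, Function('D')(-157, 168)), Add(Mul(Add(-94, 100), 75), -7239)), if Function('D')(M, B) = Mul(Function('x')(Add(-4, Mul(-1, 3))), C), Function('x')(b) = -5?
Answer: -245184735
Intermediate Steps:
Function('D')(M, B) = 20 (Function('D')(M, B) = Mul(-5, -4) = 20)
Mul(Add(36095, Function('D')(-157, 168)), Add(Mul(Add(-94, 100), 75), -7239)) = Mul(Add(36095, 20), Add(Mul(Add(-94, 100), 75), -7239)) = Mul(36115, Add(Mul(6, 75), -7239)) = Mul(36115, Add(450, -7239)) = Mul(36115, -6789) = -245184735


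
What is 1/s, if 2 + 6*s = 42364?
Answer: 3/21181 ≈ 0.00014164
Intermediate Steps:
s = 21181/3 (s = -1/3 + (1/6)*42364 = -1/3 + 21182/3 = 21181/3 ≈ 7060.3)
1/s = 1/(21181/3) = 3/21181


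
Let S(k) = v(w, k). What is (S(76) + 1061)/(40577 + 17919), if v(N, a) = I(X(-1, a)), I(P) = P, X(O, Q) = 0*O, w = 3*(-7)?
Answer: 1061/58496 ≈ 0.018138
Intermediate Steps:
w = -21
X(O, Q) = 0
v(N, a) = 0
S(k) = 0
(S(76) + 1061)/(40577 + 17919) = (0 + 1061)/(40577 + 17919) = 1061/58496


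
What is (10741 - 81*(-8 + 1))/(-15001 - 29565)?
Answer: -5654/22283 ≈ -0.25374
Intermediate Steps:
(10741 - 81*(-8 + 1))/(-15001 - 29565) = (10741 - 81*(-7))/(-44566) = (10741 + 567)*(-1/44566) = 11308*(-1/44566) = -5654/22283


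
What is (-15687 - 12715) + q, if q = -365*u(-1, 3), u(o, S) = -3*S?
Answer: -25117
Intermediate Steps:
q = 3285 (q = -(-1095)*3 = -365*(-9) = 3285)
(-15687 - 12715) + q = (-15687 - 12715) + 3285 = -28402 + 3285 = -25117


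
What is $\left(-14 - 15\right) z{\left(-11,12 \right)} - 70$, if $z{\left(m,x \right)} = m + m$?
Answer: $568$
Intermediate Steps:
$z{\left(m,x \right)} = 2 m$
$\left(-14 - 15\right) z{\left(-11,12 \right)} - 70 = \left(-14 - 15\right) 2 \left(-11\right) - 70 = \left(-14 - 15\right) \left(-22\right) - 70 = \left(-29\right) \left(-22\right) - 70 = 638 - 70 = 568$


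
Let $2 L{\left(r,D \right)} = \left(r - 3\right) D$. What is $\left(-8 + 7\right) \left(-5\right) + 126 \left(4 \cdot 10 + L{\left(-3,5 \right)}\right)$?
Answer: $3155$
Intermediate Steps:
$L{\left(r,D \right)} = \frac{D \left(-3 + r\right)}{2}$ ($L{\left(r,D \right)} = \frac{\left(r - 3\right) D}{2} = \frac{\left(-3 + r\right) D}{2} = \frac{D \left(-3 + r\right)}{2}$)
$\left(-8 + 7\right) \left(-5\right) + 126 \left(4 \cdot 10 + L{\left(-3,5 \right)}\right) = \left(-8 + 7\right) \left(-5\right) + 126 \left(4 \cdot 10 + \frac{1}{2} \cdot 5 \left(-3 - 3\right)\right) = \left(-1\right) \left(-5\right) + 126 \left(40 + \frac{1}{2} \cdot 5 \left(-6\right)\right) = 5 + 126 \left(40 - 15\right) = 5 + 126 \cdot 25 = 5 + 3150 = 3155$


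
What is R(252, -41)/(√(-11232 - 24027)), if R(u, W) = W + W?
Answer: 82*I*√35259/35259 ≈ 0.4367*I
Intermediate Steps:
R(u, W) = 2*W
R(252, -41)/(√(-11232 - 24027)) = (2*(-41))/(√(-11232 - 24027)) = -82*(-I*√35259/35259) = -(-82)*I*√35259/35259 = 82*I*√35259/35259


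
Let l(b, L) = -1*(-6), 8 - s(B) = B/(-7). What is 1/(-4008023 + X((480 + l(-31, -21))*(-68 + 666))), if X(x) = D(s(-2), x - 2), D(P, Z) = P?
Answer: -7/28056107 ≈ -2.4950e-7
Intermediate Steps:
s(B) = 8 + B/7 (s(B) = 8 - B/(-7) = 8 - B*(-1)/7 = 8 - (-1)*B/7 = 8 + B/7)
l(b, L) = 6
X(x) = 54/7 (X(x) = 8 + (1/7)*(-2) = 8 - 2/7 = 54/7)
1/(-4008023 + X((480 + l(-31, -21))*(-68 + 666))) = 1/(-4008023 + 54/7) = 1/(-28056107/7) = -7/28056107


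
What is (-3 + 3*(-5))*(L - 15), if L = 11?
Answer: 72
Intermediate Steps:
(-3 + 3*(-5))*(L - 15) = (-3 + 3*(-5))*(11 - 15) = (-3 - 15)*(-4) = -18*(-4) = 72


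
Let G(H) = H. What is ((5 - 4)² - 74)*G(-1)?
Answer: 73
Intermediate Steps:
((5 - 4)² - 74)*G(-1) = ((5 - 4)² - 74)*(-1) = (1² - 74)*(-1) = (1 - 74)*(-1) = -73*(-1) = 73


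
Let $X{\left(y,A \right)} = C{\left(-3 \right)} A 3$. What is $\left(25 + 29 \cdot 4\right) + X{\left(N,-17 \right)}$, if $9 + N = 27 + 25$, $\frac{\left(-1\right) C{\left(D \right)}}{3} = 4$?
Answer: $753$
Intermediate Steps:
$C{\left(D \right)} = -12$ ($C{\left(D \right)} = \left(-3\right) 4 = -12$)
$N = 43$ ($N = -9 + \left(27 + 25\right) = -9 + 52 = 43$)
$X{\left(y,A \right)} = - 36 A$ ($X{\left(y,A \right)} = - 12 A 3 = - 36 A$)
$\left(25 + 29 \cdot 4\right) + X{\left(N,-17 \right)} = \left(25 + 29 \cdot 4\right) - -612 = \left(25 + 116\right) + 612 = 141 + 612 = 753$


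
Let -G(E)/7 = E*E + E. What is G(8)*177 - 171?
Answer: -89379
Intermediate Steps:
G(E) = -7*E - 7*E² (G(E) = -7*(E*E + E) = -7*(E² + E) = -7*(E + E²) = -7*E - 7*E²)
G(8)*177 - 171 = -7*8*(1 + 8)*177 - 171 = -7*8*9*177 - 171 = -504*177 - 171 = -89208 - 171 = -89379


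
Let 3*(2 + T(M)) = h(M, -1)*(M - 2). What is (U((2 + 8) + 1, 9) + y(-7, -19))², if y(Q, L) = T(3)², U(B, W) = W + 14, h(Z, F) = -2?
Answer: 73441/81 ≈ 906.68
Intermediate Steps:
T(M) = -⅔ - 2*M/3 (T(M) = -2 + (-2*(M - 2))/3 = -2 + (-2*(-2 + M))/3 = -2 + (4 - 2*M)/3 = -2 + (4/3 - 2*M/3) = -⅔ - 2*M/3)
U(B, W) = 14 + W
y(Q, L) = 64/9 (y(Q, L) = (-⅔ - ⅔*3)² = (-⅔ - 2)² = (-8/3)² = 64/9)
(U((2 + 8) + 1, 9) + y(-7, -19))² = ((14 + 9) + 64/9)² = (23 + 64/9)² = (271/9)² = 73441/81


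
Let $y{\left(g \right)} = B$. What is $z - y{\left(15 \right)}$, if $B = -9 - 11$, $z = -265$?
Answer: $-245$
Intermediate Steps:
$B = -20$ ($B = -9 - 11 = -20$)
$y{\left(g \right)} = -20$
$z - y{\left(15 \right)} = -265 - -20 = -265 + 20 = -245$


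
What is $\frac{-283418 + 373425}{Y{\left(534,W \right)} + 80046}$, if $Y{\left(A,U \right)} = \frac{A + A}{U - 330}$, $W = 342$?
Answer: $\frac{90007}{80135} \approx 1.1232$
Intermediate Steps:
$Y{\left(A,U \right)} = \frac{2 A}{-330 + U}$
$\frac{-283418 + 373425}{Y{\left(534,W \right)} + 80046} = \frac{-283418 + 373425}{2 \cdot 534 \frac{1}{-330 + 342} + 80046} = \frac{90007}{2 \cdot 534 \cdot \frac{1}{12} + 80046} = \frac{90007}{89 + 80046} = \frac{90007}{80135}$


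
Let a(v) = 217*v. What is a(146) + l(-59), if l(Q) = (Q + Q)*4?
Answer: 31210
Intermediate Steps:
l(Q) = 8*Q (l(Q) = (2*Q)*4 = 8*Q)
a(146) + l(-59) = 217*146 + 8*(-59) = 31682 - 472 = 31210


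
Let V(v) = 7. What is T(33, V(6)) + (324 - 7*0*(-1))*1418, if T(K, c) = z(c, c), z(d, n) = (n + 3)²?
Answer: 459532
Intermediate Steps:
z(d, n) = (3 + n)²
T(K, c) = (3 + c)²
T(33, V(6)) + (324 - 7*0*(-1))*1418 = (3 + 7)² + (324 - 7*0*(-1))*1418 = 10² + (324 + 0*(-1))*1418 = 100 + (324 + 0)*1418 = 100 + 324*1418 = 100 + 459432 = 459532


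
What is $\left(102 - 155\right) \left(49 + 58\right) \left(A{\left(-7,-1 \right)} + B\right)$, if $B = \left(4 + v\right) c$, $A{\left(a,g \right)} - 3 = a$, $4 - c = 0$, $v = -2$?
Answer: $-22684$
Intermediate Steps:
$c = 4$ ($c = 4 - 0 = 4 + 0 = 4$)
$A{\left(a,g \right)} = 3 + a$
$B = 8$ ($B = \left(4 - 2\right) 4 = 2 \cdot 4 = 8$)
$\left(102 - 155\right) \left(49 + 58\right) \left(A{\left(-7,-1 \right)} + B\right) = \left(102 - 155\right) \left(49 + 58\right) \left(\left(3 - 7\right) + 8\right) = - 53 \cdot 107 \left(-4 + 8\right) = - 53 \cdot 107 \cdot 4 = \left(-53\right) 428 = -22684$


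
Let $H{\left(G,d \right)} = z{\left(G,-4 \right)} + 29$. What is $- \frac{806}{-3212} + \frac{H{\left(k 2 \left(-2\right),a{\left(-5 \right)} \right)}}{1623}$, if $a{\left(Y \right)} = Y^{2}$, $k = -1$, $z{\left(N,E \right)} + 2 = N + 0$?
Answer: $\frac{703855}{2606538} \approx 0.27003$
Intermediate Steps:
$z{\left(N,E \right)} = -2 + N$ ($z{\left(N,E \right)} = -2 + \left(N + 0\right) = -2 + N$)
$H{\left(G,d \right)} = 27 + G$ ($H{\left(G,d \right)} = \left(-2 + G\right) + 29 = 27 + G$)
$- \frac{806}{-3212} + \frac{H{\left(k 2 \left(-2\right),a{\left(-5 \right)} \right)}}{1623} = - \frac{806}{-3212} + \frac{27 + \left(-1\right) 2 \left(-2\right)}{1623} = \left(-806\right) \left(- \frac{1}{3212}\right) + \left(27 - -4\right) \frac{1}{1623} = \frac{403}{1606} + \left(27 + 4\right) \frac{1}{1623} = \frac{403}{1606} + 31 \cdot \frac{1}{1623} = \frac{403}{1606} + \frac{31}{1623} = \frac{703855}{2606538}$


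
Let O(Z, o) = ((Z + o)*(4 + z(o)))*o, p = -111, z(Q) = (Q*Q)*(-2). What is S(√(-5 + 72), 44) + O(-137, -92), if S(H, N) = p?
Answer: -356554943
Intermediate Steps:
z(Q) = -2*Q² (z(Q) = Q²*(-2) = -2*Q²)
S(H, N) = -111
O(Z, o) = o*(4 - 2*o²)*(Z + o) (O(Z, o) = ((Z + o)*(4 - 2*o²))*o = ((4 - 2*o²)*(Z + o))*o = o*(4 - 2*o²)*(Z + o))
S(√(-5 + 72), 44) + O(-137, -92) = -111 + 2*(-92)*(-1*(-92)³ + 2*(-137) + 2*(-92) - 1*(-137)*(-92)²) = -111 + 2*(-92)*(-1*(-778688) - 274 - 184 - 1*(-137)*8464) = -111 + 2*(-92)*(778688 - 274 - 184 + 1159568) = -111 + 2*(-92)*1937798 = -111 - 356554832 = -356554943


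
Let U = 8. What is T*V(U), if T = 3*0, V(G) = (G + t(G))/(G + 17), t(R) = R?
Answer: 0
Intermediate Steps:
V(G) = 2*G/(17 + G) (V(G) = (G + G)/(G + 17) = (2*G)/(17 + G) = 2*G/(17 + G))
T = 0
T*V(U) = 0*(2*8/(17 + 8)) = 0*(2*8/25) = 0*(2*8*(1/25)) = 0*(16/25) = 0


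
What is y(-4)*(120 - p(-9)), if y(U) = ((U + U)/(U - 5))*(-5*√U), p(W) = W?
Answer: -3440*I/3 ≈ -1146.7*I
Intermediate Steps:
y(U) = -10*U^(3/2)/(-5 + U) (y(U) = ((2*U)/(-5 + U))*(-5*√U) = (2*U/(-5 + U))*(-5*√U) = -10*U^(3/2)/(-5 + U))
y(-4)*(120 - p(-9)) = (-10*(-4)^(3/2)/(-5 - 4))*(120 - 1*(-9)) = (-10*(-8*I)/(-9))*(120 + 9) = -10*(-8*I)*(-⅑)*129 = -80*I/9*129 = -3440*I/3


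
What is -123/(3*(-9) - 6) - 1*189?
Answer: -2038/11 ≈ -185.27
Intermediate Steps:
-123/(3*(-9) - 6) - 1*189 = -123/(-27 - 6) - 189 = -123/(-33) - 189 = -123*(-1/33) - 189 = 41/11 - 189 = -2038/11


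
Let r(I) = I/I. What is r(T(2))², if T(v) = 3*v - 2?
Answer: 1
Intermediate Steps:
T(v) = -2 + 3*v
r(I) = 1
r(T(2))² = 1² = 1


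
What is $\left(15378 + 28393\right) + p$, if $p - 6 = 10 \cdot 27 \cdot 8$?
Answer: $45937$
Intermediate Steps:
$p = 2166$ ($p = 6 + 10 \cdot 27 \cdot 8 = 6 + 270 \cdot 8 = 6 + 2160 = 2166$)
$\left(15378 + 28393\right) + p = \left(15378 + 28393\right) + 2166 = 43771 + 2166 = 45937$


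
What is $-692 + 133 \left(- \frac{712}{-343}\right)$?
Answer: $- \frac{20380}{49} \approx -415.92$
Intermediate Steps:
$-692 + 133 \left(- \frac{712}{-343}\right) = -692 + 133 \left(\left(-712\right) \left(- \frac{1}{343}\right)\right) = -692 + 133 \cdot \frac{712}{343} = -692 + \frac{13528}{49} = - \frac{20380}{49}$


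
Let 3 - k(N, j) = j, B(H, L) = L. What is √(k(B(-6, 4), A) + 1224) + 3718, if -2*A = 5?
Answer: 3718 + √4918/2 ≈ 3753.1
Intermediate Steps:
A = -5/2 (A = -½*5 = -5/2 ≈ -2.5000)
k(N, j) = 3 - j
√(k(B(-6, 4), A) + 1224) + 3718 = √((3 - 1*(-5/2)) + 1224) + 3718 = √((3 + 5/2) + 1224) + 3718 = √(11/2 + 1224) + 3718 = √(2459/2) + 3718 = √4918/2 + 3718 = 3718 + √4918/2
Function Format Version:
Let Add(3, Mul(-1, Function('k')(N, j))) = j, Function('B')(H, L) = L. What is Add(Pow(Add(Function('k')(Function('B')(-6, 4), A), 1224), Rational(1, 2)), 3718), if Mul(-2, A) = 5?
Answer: Add(3718, Mul(Rational(1, 2), Pow(4918, Rational(1, 2)))) ≈ 3753.1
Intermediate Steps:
A = Rational(-5, 2) (A = Mul(Rational(-1, 2), 5) = Rational(-5, 2) ≈ -2.5000)
Function('k')(N, j) = Add(3, Mul(-1, j))
Add(Pow(Add(Function('k')(Function('B')(-6, 4), A), 1224), Rational(1, 2)), 3718) = Add(Pow(Add(Add(3, Mul(-1, Rational(-5, 2))), 1224), Rational(1, 2)), 3718) = Add(Pow(Add(Add(3, Rational(5, 2)), 1224), Rational(1, 2)), 3718) = Add(Pow(Add(Rational(11, 2), 1224), Rational(1, 2)), 3718) = Add(Pow(Rational(2459, 2), Rational(1, 2)), 3718) = Add(Mul(Rational(1, 2), Pow(4918, Rational(1, 2))), 3718) = Add(3718, Mul(Rational(1, 2), Pow(4918, Rational(1, 2))))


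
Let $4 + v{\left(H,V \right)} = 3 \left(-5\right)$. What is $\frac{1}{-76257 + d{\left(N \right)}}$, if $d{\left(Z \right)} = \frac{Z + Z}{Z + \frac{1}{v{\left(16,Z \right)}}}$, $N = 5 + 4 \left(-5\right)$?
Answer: $- \frac{143}{10904466} \approx -1.3114 \cdot 10^{-5}$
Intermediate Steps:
$v{\left(H,V \right)} = -19$ ($v{\left(H,V \right)} = -4 + 3 \left(-5\right) = -4 - 15 = -19$)
$N = -15$ ($N = 5 - 20 = -15$)
$d{\left(Z \right)} = \frac{2 Z}{- \frac{1}{19} + Z}$ ($d{\left(Z \right)} = \frac{Z + Z}{Z + \frac{1}{-19}} = \frac{2 Z}{Z - \frac{1}{19}} = \frac{2 Z}{- \frac{1}{19} + Z}$)
$\frac{1}{-76257 + d{\left(N \right)}} = \frac{1}{-76257 + 38 \left(-15\right) \frac{1}{-1 + 19 \left(-15\right)}} = \frac{1}{-76257 + 38 \left(-15\right) \frac{1}{-1 - 285}} = \frac{1}{-76257 + 38 \left(-15\right) \frac{1}{-286}} = \frac{1}{-76257 + 38 \left(-15\right) \left(- \frac{1}{286}\right)} = \frac{1}{-76257 + \frac{285}{143}} = \frac{1}{- \frac{10904466}{143}} = - \frac{143}{10904466}$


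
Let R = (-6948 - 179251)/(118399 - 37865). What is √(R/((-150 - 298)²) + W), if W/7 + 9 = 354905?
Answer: 3*√359311571548803615318/36079232 ≈ 1576.2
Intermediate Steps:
W = 2484272 (W = -63 + 7*354905 = -63 + 2484335 = 2484272)
R = -186199/80534 ≈ -2.3121
√(R/((-150 - 298)²) + W) = √(-186199/(80534*(-150 - 298)²) + 2484272) = √(-186199/(80534*((-448)²)) + 2484272) = √(-186199/80534/200704 + 2484272) = √(-186199/80534*1/200704 + 2484272) = √(-186199/16163495936 + 2484272) = √(40154520375732393/16163495936) = 3*√359311571548803615318/36079232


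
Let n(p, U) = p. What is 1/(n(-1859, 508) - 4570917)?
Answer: -1/4572776 ≈ -2.1869e-7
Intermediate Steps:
1/(n(-1859, 508) - 4570917) = 1/(-1859 - 4570917) = 1/(-4572776) = -1/4572776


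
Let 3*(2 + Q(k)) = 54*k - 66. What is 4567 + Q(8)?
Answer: 4687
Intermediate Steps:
Q(k) = -24 + 18*k (Q(k) = -2 + (54*k - 66)/3 = -2 + (-66 + 54*k)/3 = -2 + (-22 + 18*k) = -24 + 18*k)
4567 + Q(8) = 4567 + (-24 + 18*8) = 4567 + (-24 + 144) = 4567 + 120 = 4687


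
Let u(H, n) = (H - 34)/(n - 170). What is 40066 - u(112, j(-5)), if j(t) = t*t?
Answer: 5809648/145 ≈ 40067.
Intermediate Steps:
j(t) = t²
u(H, n) = (-34 + H)/(-170 + n)
40066 - u(112, j(-5)) = 40066 - (-34 + 112)/(-170 + (-5)²) = 40066 - 78/(-170 + 25) = 40066 - 78/(-145) = 40066 - (-1)*78/145 = 40066 - 1*(-78/145) = 40066 + 78/145 = 5809648/145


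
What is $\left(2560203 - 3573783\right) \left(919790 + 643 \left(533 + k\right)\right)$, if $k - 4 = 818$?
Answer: $-1815377526900$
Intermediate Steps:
$k = 822$ ($k = 4 + 818 = 822$)
$\left(2560203 - 3573783\right) \left(919790 + 643 \left(533 + k\right)\right) = \left(2560203 - 3573783\right) \left(919790 + 643 \left(533 + 822\right)\right) = - 1013580 \left(919790 + 643 \cdot 1355\right) = - 1013580 \left(919790 + 871265\right) = \left(-1013580\right) 1791055 = -1815377526900$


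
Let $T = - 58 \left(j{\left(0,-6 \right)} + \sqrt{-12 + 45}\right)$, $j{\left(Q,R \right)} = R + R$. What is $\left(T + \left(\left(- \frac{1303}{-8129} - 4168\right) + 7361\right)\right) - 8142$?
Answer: $- \frac{34571334}{8129} - 58 \sqrt{33} \approx -4586.0$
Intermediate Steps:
$j{\left(Q,R \right)} = 2 R$
$T = 696 - 58 \sqrt{33}$ ($T = - 58 \left(2 \left(-6\right) + \sqrt{-12 + 45}\right) = - 58 \left(-12 + \sqrt{33}\right) = 696 - 58 \sqrt{33} \approx 362.82$)
$\left(T + \left(\left(- \frac{1303}{-8129} - 4168\right) + 7361\right)\right) - 8142 = \left(\left(696 - 58 \sqrt{33}\right) + \left(\left(- \frac{1303}{-8129} - 4168\right) + 7361\right)\right) - 8142 = \left(\left(696 - 58 \sqrt{33}\right) + \left(\left(\left(-1303\right) \left(- \frac{1}{8129}\right) - 4168\right) + 7361\right)\right) - 8142 = \left(\left(696 - 58 \sqrt{33}\right) + \left(\left(\frac{1303}{8129} - 4168\right) + 7361\right)\right) - 8142 = \left(\left(696 - 58 \sqrt{33}\right) + \left(- \frac{33880369}{8129} + 7361\right)\right) - 8142 = \left(\left(696 - 58 \sqrt{33}\right) + \frac{25957200}{8129}\right) - 8142 = \left(\frac{31614984}{8129} - 58 \sqrt{33}\right) - 8142 = - \frac{34571334}{8129} - 58 \sqrt{33}$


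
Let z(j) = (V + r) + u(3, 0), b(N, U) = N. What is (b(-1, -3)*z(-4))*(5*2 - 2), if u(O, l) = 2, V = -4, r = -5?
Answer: 56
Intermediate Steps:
z(j) = -7 (z(j) = (-4 - 5) + 2 = -9 + 2 = -7)
(b(-1, -3)*z(-4))*(5*2 - 2) = (-1*(-7))*(5*2 - 2) = 7*(10 - 2) = 7*8 = 56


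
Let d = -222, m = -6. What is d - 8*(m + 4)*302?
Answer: 4610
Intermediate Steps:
d - 8*(m + 4)*302 = -222 - 8*(-6 + 4)*302 = -222 - 8*(-2)*302 = -222 + 16*302 = -222 + 4832 = 4610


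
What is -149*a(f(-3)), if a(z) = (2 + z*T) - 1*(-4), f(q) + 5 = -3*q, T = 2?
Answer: -2086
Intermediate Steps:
f(q) = -5 - 3*q
a(z) = 6 + 2*z (a(z) = (2 + z*2) - 1*(-4) = (2 + 2*z) + 4 = 6 + 2*z)
-149*a(f(-3)) = -149*(6 + 2*(-5 - 3*(-3))) = -149*(6 + 2*(-5 + 9)) = -149*(6 + 2*4) = -149*(6 + 8) = -149*14 = -2086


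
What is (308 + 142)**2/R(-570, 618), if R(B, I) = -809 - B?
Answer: -202500/239 ≈ -847.28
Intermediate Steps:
(308 + 142)**2/R(-570, 618) = (308 + 142)**2/(-809 - 1*(-570)) = 450**2/(-809 + 570) = 202500/(-239) = 202500*(-1/239) = -202500/239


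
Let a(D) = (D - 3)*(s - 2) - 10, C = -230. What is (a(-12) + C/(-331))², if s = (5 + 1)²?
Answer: 29546172100/109561 ≈ 2.6968e+5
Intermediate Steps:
s = 36 (s = 6² = 36)
a(D) = -112 + 34*D (a(D) = (D - 3)*(36 - 2) - 10 = (-3 + D)*34 - 10 = (-102 + 34*D) - 10 = -112 + 34*D)
(a(-12) + C/(-331))² = ((-112 + 34*(-12)) - 230/(-331))² = ((-112 - 408) - 230*(-1/331))² = (-520 + 230/331)² = (-171890/331)² = 29546172100/109561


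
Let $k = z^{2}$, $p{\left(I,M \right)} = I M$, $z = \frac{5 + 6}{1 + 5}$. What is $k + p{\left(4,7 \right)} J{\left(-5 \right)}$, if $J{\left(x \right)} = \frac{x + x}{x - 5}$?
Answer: $\frac{1129}{36} \approx 31.361$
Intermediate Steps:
$z = \frac{11}{6} \approx 1.8333$
$k = \frac{121}{36}$ ($k = \left(\frac{11}{6}\right)^{2} = \frac{121}{36} \approx 3.3611$)
$J{\left(x \right)} = \frac{2 x}{-5 + x}$
$k + p{\left(4,7 \right)} J{\left(-5 \right)} = \frac{121}{36} + 4 \cdot 7 \cdot 2 \left(-5\right) \frac{1}{-5 - 5} = \frac{121}{36} + 28 \cdot 2 \left(-5\right) \frac{1}{-10} = \frac{121}{36} + 28 \cdot 2 \left(-5\right) \left(- \frac{1}{10}\right) = \frac{121}{36} + 28 \cdot 1 = \frac{121}{36} + 28 = \frac{1129}{36}$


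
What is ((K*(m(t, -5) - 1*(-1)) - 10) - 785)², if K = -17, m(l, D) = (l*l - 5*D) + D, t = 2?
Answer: 1488400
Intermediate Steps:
m(l, D) = l² - 4*D (m(l, D) = (l² - 5*D) + D = l² - 4*D)
((K*(m(t, -5) - 1*(-1)) - 10) - 785)² = ((-17*((2² - 4*(-5)) - 1*(-1)) - 10) - 785)² = ((-17*((4 + 20) + 1) - 10) - 785)² = ((-17*(24 + 1) - 10) - 785)² = ((-17*25 - 10) - 785)² = ((-425 - 10) - 785)² = (-435 - 785)² = (-1220)² = 1488400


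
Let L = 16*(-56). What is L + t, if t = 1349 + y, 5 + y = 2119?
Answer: 2567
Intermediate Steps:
y = 2114 (y = -5 + 2119 = 2114)
t = 3463 (t = 1349 + 2114 = 3463)
L = -896
L + t = -896 + 3463 = 2567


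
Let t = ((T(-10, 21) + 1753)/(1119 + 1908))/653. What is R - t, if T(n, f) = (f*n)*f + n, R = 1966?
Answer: 1295353071/658877 ≈ 1966.0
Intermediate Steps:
T(n, f) = n + n*f² (T(n, f) = n*f² + n = n + n*f²)
t = -889/658877 (t = ((-10*(1 + 21²) + 1753)/(1119 + 1908))/653 = ((-10*(1 + 441) + 1753)/3027)*(1/653) = ((-10*442 + 1753)*(1/3027))*(1/653) = ((-4420 + 1753)*(1/3027))*(1/653) = -2667*1/3027*(1/653) = -889/1009*1/653 = -889/658877 ≈ -0.0013493)
R - t = 1966 - 1*(-889/658877) = 1966 + 889/658877 = 1295353071/658877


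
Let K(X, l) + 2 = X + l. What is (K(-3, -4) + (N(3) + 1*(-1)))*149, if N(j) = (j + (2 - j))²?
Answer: -894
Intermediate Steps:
K(X, l) = -2 + X + l (K(X, l) = -2 + (X + l) = -2 + X + l)
N(j) = 4 (N(j) = 2² = 4)
(K(-3, -4) + (N(3) + 1*(-1)))*149 = ((-2 - 3 - 4) + (4 + 1*(-1)))*149 = (-9 + (4 - 1))*149 = (-9 + 3)*149 = -6*149 = -894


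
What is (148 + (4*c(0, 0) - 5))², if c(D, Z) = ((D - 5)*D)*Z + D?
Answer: 20449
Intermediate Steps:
c(D, Z) = D + D*Z*(-5 + D) (c(D, Z) = ((-5 + D)*D)*Z + D = (D*(-5 + D))*Z + D = D*Z*(-5 + D) + D = D + D*Z*(-5 + D))
(148 + (4*c(0, 0) - 5))² = (148 + (4*(0*(1 - 5*0 + 0*0)) - 5))² = (148 + (4*(0*(1 + 0 + 0)) - 5))² = (148 + (4*(0*1) - 5))² = (148 + (4*0 - 5))² = (148 + (0 - 5))² = (148 - 5)² = 143² = 20449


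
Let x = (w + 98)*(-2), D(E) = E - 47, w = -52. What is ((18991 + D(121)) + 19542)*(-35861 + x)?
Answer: -1388037471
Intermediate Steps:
D(E) = -47 + E
x = -92 (x = (-52 + 98)*(-2) = 46*(-2) = -92)
((18991 + D(121)) + 19542)*(-35861 + x) = ((18991 + (-47 + 121)) + 19542)*(-35861 - 92) = ((18991 + 74) + 19542)*(-35953) = (19065 + 19542)*(-35953) = 38607*(-35953) = -1388037471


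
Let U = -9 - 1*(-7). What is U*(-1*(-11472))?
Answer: -22944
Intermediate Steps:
U = -2 (U = -9 + 7 = -2)
U*(-1*(-11472)) = -(-2)*(-11472) = -2*11472 = -22944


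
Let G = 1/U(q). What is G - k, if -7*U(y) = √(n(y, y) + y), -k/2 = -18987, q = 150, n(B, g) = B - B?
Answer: -37974 - 7*√6/30 ≈ -37975.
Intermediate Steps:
n(B, g) = 0
k = 37974 (k = -2*(-18987) = 37974)
U(y) = -√y/7 (U(y) = -√(0 + y)/7 = -√y/7)
G = -7*√6/30 (G = 1/(-5*√6/7) = -7*√6/30 ≈ -0.57155)
G - k = -7*√6/30 - 1*37974 = -7*√6/30 - 37974 = -37974 - 7*√6/30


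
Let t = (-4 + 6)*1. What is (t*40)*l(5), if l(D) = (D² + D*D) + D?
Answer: 4400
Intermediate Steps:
l(D) = D + 2*D² (l(D) = (D² + D²) + D = 2*D² + D = D + 2*D²)
t = 2 (t = 2*1 = 2)
(t*40)*l(5) = (2*40)*(5*(1 + 2*5)) = 80*(5*(1 + 10)) = 80*(5*11) = 80*55 = 4400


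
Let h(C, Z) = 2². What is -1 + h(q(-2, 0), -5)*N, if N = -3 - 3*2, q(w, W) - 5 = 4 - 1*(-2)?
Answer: -37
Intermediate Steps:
q(w, W) = 11 (q(w, W) = 5 + (4 - 1*(-2)) = 5 + (4 + 2) = 5 + 6 = 11)
N = -9 (N = -3 - 6 = -9)
h(C, Z) = 4
-1 + h(q(-2, 0), -5)*N = -1 + 4*(-9) = -1 - 36 = -37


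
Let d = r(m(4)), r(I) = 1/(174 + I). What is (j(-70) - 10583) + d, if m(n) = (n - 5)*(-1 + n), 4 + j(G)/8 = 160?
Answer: -1596284/171 ≈ -9335.0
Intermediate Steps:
j(G) = 1248 (j(G) = -32 + 8*160 = -32 + 1280 = 1248)
m(n) = (-1 + n)*(-5 + n) (m(n) = (-5 + n)*(-1 + n) = (-1 + n)*(-5 + n))
d = 1/171 (d = 1/(174 + (5 + 4² - 6*4)) = 1/(174 + (5 + 16 - 24)) = 1/(174 - 3) = 1/171 ≈ 0.0058480)
(j(-70) - 10583) + d = (1248 - 10583) + 1/171 = -9335 + 1/171 = -1596284/171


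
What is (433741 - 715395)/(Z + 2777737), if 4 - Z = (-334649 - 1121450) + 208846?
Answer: -140827/2012497 ≈ -0.069976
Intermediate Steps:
Z = 1247257 (Z = 4 - ((-334649 - 1121450) + 208846) = 4 - (-1456099 + 208846) = 4 - 1*(-1247253) = 4 + 1247253 = 1247257)
(433741 - 715395)/(Z + 2777737) = (433741 - 715395)/(1247257 + 2777737) = -281654/4024994 = -281654*1/4024994 = -140827/2012497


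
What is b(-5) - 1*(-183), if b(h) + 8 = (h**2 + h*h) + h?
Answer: 220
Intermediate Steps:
b(h) = -8 + h + 2*h**2 (b(h) = -8 + ((h**2 + h*h) + h) = -8 + ((h**2 + h**2) + h) = -8 + (2*h**2 + h) = -8 + (h + 2*h**2) = -8 + h + 2*h**2)
b(-5) - 1*(-183) = (-8 - 5 + 2*(-5)**2) - 1*(-183) = (-8 - 5 + 2*25) + 183 = (-8 - 5 + 50) + 183 = 37 + 183 = 220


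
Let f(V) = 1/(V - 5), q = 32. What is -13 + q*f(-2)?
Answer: -123/7 ≈ -17.571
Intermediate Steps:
f(V) = 1/(-5 + V)
-13 + q*f(-2) = -13 + 32/(-5 - 2) = -13 + 32/(-7) = -13 + 32*(-1/7) = -13 - 32/7 = -123/7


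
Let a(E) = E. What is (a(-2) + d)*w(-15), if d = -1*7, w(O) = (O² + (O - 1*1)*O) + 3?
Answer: -4212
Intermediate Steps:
w(O) = 3 + O² + O*(-1 + O) (w(O) = (O² + (O - 1)*O) + 3 = (O² + (-1 + O)*O) + 3 = (O² + O*(-1 + O)) + 3 = 3 + O² + O*(-1 + O))
d = -7
(a(-2) + d)*w(-15) = (-2 - 7)*(3 - 1*(-15) + 2*(-15)²) = -9*(3 + 15 + 2*225) = -9*(3 + 15 + 450) = -9*468 = -4212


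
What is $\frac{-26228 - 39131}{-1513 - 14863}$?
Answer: $\frac{65359}{16376} \approx 3.9911$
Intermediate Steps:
$\frac{-26228 - 39131}{-1513 - 14863} = - \frac{65359}{-1513 + \left(-24455 + 9592\right)} = - \frac{65359}{-1513 - 14863} = - \frac{65359}{-16376} = \left(-65359\right) \left(- \frac{1}{16376}\right) = \frac{65359}{16376}$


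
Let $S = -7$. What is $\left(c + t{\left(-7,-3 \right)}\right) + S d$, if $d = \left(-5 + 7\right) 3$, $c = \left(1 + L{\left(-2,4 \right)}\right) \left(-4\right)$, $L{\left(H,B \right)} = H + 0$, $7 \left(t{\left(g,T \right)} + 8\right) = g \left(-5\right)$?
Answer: $-41$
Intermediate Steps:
$t{\left(g,T \right)} = -8 - \frac{5 g}{7}$ ($t{\left(g,T \right)} = -8 + \frac{g \left(-5\right)}{7} = -8 + \frac{\left(-5\right) g}{7} = -8 - \frac{5 g}{7}$)
$L{\left(H,B \right)} = H$
$c = 4$ ($c = \left(1 - 2\right) \left(-4\right) = \left(-1\right) \left(-4\right) = 4$)
$d = 6$ ($d = 2 \cdot 3 = 6$)
$\left(c + t{\left(-7,-3 \right)}\right) + S d = \left(4 - 3\right) - 42 = 1 - 42 = -41$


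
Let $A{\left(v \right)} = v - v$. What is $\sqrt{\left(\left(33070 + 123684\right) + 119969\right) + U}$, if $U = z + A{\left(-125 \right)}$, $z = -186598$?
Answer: $5 \sqrt{3605} \approx 300.21$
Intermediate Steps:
$A{\left(v \right)} = 0$
$U = -186598$ ($U = -186598 + 0 = -186598$)
$\sqrt{\left(\left(33070 + 123684\right) + 119969\right) + U} = \sqrt{\left(\left(33070 + 123684\right) + 119969\right) - 186598} = \sqrt{\left(156754 + 119969\right) - 186598} = \sqrt{276723 - 186598} = \sqrt{90125} = 5 \sqrt{3605}$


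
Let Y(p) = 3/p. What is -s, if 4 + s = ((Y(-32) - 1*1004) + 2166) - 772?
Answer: -12349/32 ≈ -385.91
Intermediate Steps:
s = 12349/32 (s = -4 + (((3/(-32) - 1*1004) + 2166) - 772) = -4 + (((3*(-1/32) - 1004) + 2166) - 772) = -4 + (((-3/32 - 1004) + 2166) - 772) = -4 + ((-32131/32 + 2166) - 772) = -4 + (37181/32 - 772) = -4 + 12477/32 = 12349/32 ≈ 385.91)
-s = -1*12349/32 = -12349/32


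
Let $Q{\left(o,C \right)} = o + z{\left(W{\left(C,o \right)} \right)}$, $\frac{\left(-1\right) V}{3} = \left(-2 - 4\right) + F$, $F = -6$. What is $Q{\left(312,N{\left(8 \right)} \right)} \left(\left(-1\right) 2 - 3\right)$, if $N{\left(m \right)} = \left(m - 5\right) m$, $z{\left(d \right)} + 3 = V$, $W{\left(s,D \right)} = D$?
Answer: $-1725$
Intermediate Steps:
$V = 36$ ($V = - 3 \left(\left(-2 - 4\right) - 6\right) = - 3 \left(-6 - 6\right) = \left(-3\right) \left(-12\right) = 36$)
$z{\left(d \right)} = 33$ ($z{\left(d \right)} = -3 + 36 = 33$)
$N{\left(m \right)} = m \left(-5 + m\right)$ ($N{\left(m \right)} = \left(-5 + m\right) m = m \left(-5 + m\right)$)
$Q{\left(o,C \right)} = 33 + o$ ($Q{\left(o,C \right)} = o + 33 = 33 + o$)
$Q{\left(312,N{\left(8 \right)} \right)} \left(\left(-1\right) 2 - 3\right) = \left(33 + 312\right) \left(\left(-1\right) 2 - 3\right) = 345 \left(-2 - 3\right) = 345 \left(-5\right) = -1725$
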